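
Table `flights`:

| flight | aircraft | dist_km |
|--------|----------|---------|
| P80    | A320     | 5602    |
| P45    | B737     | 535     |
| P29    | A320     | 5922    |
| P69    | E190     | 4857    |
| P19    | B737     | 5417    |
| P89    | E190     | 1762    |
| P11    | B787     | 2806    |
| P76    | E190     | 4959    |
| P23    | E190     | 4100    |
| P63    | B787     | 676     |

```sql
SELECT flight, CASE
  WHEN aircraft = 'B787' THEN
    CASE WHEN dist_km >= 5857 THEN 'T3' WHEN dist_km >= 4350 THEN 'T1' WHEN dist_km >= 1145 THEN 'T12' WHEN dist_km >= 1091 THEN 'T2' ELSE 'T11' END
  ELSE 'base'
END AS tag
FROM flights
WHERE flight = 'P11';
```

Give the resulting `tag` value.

T12

flight = P11: aircraft=B787, dist_km=2806.
aircraft='B787' → inner[dist_km >= 1145] → T12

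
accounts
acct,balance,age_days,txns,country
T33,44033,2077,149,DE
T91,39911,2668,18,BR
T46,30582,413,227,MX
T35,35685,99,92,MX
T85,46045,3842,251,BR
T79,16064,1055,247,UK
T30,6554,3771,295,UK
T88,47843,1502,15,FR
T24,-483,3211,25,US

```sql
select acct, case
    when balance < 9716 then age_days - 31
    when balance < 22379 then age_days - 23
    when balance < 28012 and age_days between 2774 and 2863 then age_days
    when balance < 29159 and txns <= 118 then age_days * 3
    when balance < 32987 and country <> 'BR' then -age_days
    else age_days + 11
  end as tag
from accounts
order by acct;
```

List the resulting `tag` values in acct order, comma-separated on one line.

3180, 3740, 2088, 110, -413, 1032, 3853, 1513, 2679

acct=T24: balance < 9716 → 3180
acct=T30: balance < 9716 → 3740
acct=T33: ELSE → 2088
acct=T35: ELSE → 110
acct=T46: balance < 32987 and country <> 'BR' → -413
acct=T79: balance < 22379 → 1032
acct=T85: ELSE → 3853
acct=T88: ELSE → 1513
acct=T91: ELSE → 2679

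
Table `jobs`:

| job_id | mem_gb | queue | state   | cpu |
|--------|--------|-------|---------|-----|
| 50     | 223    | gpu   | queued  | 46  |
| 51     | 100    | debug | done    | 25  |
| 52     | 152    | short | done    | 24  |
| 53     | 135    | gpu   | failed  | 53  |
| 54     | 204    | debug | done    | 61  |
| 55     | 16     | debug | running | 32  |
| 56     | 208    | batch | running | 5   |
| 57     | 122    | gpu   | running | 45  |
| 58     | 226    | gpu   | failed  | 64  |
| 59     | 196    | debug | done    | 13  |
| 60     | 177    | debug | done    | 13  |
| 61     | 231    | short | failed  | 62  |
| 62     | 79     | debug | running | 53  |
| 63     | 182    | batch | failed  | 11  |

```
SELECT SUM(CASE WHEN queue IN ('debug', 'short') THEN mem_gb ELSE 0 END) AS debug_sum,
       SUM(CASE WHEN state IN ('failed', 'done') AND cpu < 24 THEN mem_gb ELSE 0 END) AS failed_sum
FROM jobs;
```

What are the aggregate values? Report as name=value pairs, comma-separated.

[debug_sum: queue IN ('debug', 'short')]
job_id=50: ✗
job_id=51: ✓ → 100
job_id=52: ✓ → 152
job_id=53: ✗
job_id=54: ✓ → 204
job_id=55: ✓ → 16
job_id=56: ✗
job_id=57: ✗
job_id=58: ✗
job_id=59: ✓ → 196
job_id=60: ✓ → 177
job_id=61: ✓ → 231
job_id=62: ✓ → 79
job_id=63: ✗
debug_sum = 100 + 152 + 204 + 16 + 196 + 177 + 231 + 79 = 1155
—
[failed_sum: state IN ('failed', 'done') AND cpu < 24]
job_id=50: ✗
job_id=51: ✗
job_id=52: ✗
job_id=53: ✗
job_id=54: ✗
job_id=55: ✗
job_id=56: ✗
job_id=57: ✗
job_id=58: ✗
job_id=59: ✓ → 196
job_id=60: ✓ → 177
job_id=61: ✗
job_id=62: ✗
job_id=63: ✓ → 182
failed_sum = 196 + 177 + 182 = 555

debug_sum=1155, failed_sum=555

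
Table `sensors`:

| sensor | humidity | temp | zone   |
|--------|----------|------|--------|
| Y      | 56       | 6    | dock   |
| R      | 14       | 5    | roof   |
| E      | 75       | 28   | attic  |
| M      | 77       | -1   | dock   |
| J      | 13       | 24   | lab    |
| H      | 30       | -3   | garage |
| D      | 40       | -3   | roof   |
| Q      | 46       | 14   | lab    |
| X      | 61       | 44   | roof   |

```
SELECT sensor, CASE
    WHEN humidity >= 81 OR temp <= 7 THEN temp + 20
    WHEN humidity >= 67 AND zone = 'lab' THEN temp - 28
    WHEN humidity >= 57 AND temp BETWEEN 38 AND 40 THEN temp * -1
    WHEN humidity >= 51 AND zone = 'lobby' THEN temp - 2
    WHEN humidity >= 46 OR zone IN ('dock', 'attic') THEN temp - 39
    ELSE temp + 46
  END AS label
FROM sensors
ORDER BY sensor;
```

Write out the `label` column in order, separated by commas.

sensor=D: humidity >= 81 OR temp <= 7 → 17
sensor=E: humidity >= 46 OR zone IN ('dock', 'attic') → -11
sensor=H: humidity >= 81 OR temp <= 7 → 17
sensor=J: ELSE → 70
sensor=M: humidity >= 81 OR temp <= 7 → 19
sensor=Q: humidity >= 46 OR zone IN ('dock', 'attic') → -25
sensor=R: humidity >= 81 OR temp <= 7 → 25
sensor=X: humidity >= 46 OR zone IN ('dock', 'attic') → 5
sensor=Y: humidity >= 81 OR temp <= 7 → 26

17, -11, 17, 70, 19, -25, 25, 5, 26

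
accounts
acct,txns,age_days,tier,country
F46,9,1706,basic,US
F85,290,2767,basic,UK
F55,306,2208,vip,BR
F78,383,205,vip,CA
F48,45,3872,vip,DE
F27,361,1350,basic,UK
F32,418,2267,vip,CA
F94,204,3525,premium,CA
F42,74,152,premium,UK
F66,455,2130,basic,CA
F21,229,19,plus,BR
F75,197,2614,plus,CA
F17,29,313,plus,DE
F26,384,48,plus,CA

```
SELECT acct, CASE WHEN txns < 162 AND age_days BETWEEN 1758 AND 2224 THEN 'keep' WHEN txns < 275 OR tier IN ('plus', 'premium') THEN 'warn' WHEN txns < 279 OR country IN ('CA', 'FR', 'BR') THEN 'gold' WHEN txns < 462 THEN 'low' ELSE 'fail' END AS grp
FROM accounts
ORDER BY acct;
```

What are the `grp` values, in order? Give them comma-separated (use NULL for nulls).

warn, warn, warn, low, gold, warn, warn, warn, gold, gold, warn, gold, low, warn

acct=F17: txns < 275 OR tier IN ('plus', 'premium') → warn
acct=F21: txns < 275 OR tier IN ('plus', 'premium') → warn
acct=F26: txns < 275 OR tier IN ('plus', 'premium') → warn
acct=F27: txns < 462 → low
acct=F32: txns < 279 OR country IN ('CA', 'FR', 'BR') → gold
acct=F42: txns < 275 OR tier IN ('plus', 'premium') → warn
acct=F46: txns < 275 OR tier IN ('plus', 'premium') → warn
acct=F48: txns < 275 OR tier IN ('plus', 'premium') → warn
acct=F55: txns < 279 OR country IN ('CA', 'FR', 'BR') → gold
acct=F66: txns < 279 OR country IN ('CA', 'FR', 'BR') → gold
acct=F75: txns < 275 OR tier IN ('plus', 'premium') → warn
acct=F78: txns < 279 OR country IN ('CA', 'FR', 'BR') → gold
acct=F85: txns < 462 → low
acct=F94: txns < 275 OR tier IN ('plus', 'premium') → warn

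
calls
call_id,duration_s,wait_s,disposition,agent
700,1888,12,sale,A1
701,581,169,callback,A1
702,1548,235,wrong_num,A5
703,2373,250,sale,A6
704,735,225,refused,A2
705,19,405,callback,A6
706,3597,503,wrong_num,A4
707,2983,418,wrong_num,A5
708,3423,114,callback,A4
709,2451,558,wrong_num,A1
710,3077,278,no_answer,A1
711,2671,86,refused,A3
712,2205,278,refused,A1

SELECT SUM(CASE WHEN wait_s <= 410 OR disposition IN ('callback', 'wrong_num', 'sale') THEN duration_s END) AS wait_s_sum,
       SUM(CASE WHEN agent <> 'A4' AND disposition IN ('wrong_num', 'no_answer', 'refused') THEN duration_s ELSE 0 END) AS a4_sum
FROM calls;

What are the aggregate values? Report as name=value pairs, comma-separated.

[wait_s_sum: wait_s <= 410 OR disposition IN ('callback', 'wrong_num', 'sale')]
call_id=700: ✓ → 1888
call_id=701: ✓ → 581
call_id=702: ✓ → 1548
call_id=703: ✓ → 2373
call_id=704: ✓ → 735
call_id=705: ✓ → 19
call_id=706: ✓ → 3597
call_id=707: ✓ → 2983
call_id=708: ✓ → 3423
call_id=709: ✓ → 2451
call_id=710: ✓ → 3077
call_id=711: ✓ → 2671
call_id=712: ✓ → 2205
wait_s_sum = 1888 + 581 + 1548 + 2373 + 735 + 19 + 3597 + 2983 + 3423 + 2451 + 3077 + 2671 + 2205 = 27551
—
[a4_sum: agent <> 'A4' AND disposition IN ('wrong_num', 'no_answer', 'refused')]
call_id=700: ✗
call_id=701: ✗
call_id=702: ✓ → 1548
call_id=703: ✗
call_id=704: ✓ → 735
call_id=705: ✗
call_id=706: ✗
call_id=707: ✓ → 2983
call_id=708: ✗
call_id=709: ✓ → 2451
call_id=710: ✓ → 3077
call_id=711: ✓ → 2671
call_id=712: ✓ → 2205
a4_sum = 1548 + 735 + 2983 + 2451 + 3077 + 2671 + 2205 = 15670

wait_s_sum=27551, a4_sum=15670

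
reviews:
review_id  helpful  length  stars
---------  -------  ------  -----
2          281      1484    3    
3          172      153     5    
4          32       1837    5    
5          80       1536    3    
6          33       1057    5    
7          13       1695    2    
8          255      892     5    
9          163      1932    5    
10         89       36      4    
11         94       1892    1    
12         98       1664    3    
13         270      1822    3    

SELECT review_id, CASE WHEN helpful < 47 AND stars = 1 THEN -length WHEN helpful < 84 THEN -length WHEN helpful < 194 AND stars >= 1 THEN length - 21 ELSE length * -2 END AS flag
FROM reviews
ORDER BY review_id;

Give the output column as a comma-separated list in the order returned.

review_id=2: ELSE → -2968
review_id=3: helpful < 194 AND stars >= 1 → 132
review_id=4: helpful < 84 → -1837
review_id=5: helpful < 84 → -1536
review_id=6: helpful < 84 → -1057
review_id=7: helpful < 84 → -1695
review_id=8: ELSE → -1784
review_id=9: helpful < 194 AND stars >= 1 → 1911
review_id=10: helpful < 194 AND stars >= 1 → 15
review_id=11: helpful < 194 AND stars >= 1 → 1871
review_id=12: helpful < 194 AND stars >= 1 → 1643
review_id=13: ELSE → -3644

-2968, 132, -1837, -1536, -1057, -1695, -1784, 1911, 15, 1871, 1643, -3644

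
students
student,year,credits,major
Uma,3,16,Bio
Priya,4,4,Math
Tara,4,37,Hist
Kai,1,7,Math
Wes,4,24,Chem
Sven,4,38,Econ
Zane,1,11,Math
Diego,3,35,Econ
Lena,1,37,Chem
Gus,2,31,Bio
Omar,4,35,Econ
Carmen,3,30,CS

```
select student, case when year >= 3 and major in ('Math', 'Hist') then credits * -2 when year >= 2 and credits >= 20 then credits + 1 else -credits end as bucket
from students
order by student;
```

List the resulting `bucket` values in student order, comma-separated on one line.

student=Carmen: year >= 2 and credits >= 20 → 31
student=Diego: year >= 2 and credits >= 20 → 36
student=Gus: year >= 2 and credits >= 20 → 32
student=Kai: ELSE → -7
student=Lena: ELSE → -37
student=Omar: year >= 2 and credits >= 20 → 36
student=Priya: year >= 3 and major in ('Math', 'Hist') → -8
student=Sven: year >= 2 and credits >= 20 → 39
student=Tara: year >= 3 and major in ('Math', 'Hist') → -74
student=Uma: ELSE → -16
student=Wes: year >= 2 and credits >= 20 → 25
student=Zane: ELSE → -11

31, 36, 32, -7, -37, 36, -8, 39, -74, -16, 25, -11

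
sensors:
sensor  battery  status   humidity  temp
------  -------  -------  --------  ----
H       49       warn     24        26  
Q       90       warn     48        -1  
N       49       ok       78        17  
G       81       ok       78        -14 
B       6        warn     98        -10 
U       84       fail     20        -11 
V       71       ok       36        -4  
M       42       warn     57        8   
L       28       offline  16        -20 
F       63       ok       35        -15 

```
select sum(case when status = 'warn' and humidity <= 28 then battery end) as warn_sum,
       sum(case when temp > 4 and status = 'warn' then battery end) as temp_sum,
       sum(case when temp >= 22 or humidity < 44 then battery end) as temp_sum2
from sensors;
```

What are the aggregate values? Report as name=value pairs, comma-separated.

warn_sum=49, temp_sum=91, temp_sum2=295

[warn_sum: status = 'warn' and humidity <= 28]
sensor=H: ✓ → 49
sensor=Q: ✗
sensor=N: ✗
sensor=G: ✗
sensor=B: ✗
sensor=U: ✗
sensor=V: ✗
sensor=M: ✗
sensor=L: ✗
sensor=F: ✗
warn_sum = 49
—
[temp_sum: temp > 4 and status = 'warn']
sensor=H: ✓ → 49
sensor=Q: ✗
sensor=N: ✗
sensor=G: ✗
sensor=B: ✗
sensor=U: ✗
sensor=V: ✗
sensor=M: ✓ → 42
sensor=L: ✗
sensor=F: ✗
temp_sum = 49 + 42 = 91
—
[temp_sum2: temp >= 22 or humidity < 44]
sensor=H: ✓ → 49
sensor=Q: ✗
sensor=N: ✗
sensor=G: ✗
sensor=B: ✗
sensor=U: ✓ → 84
sensor=V: ✓ → 71
sensor=M: ✗
sensor=L: ✓ → 28
sensor=F: ✓ → 63
temp_sum2 = 49 + 84 + 71 + 28 + 63 = 295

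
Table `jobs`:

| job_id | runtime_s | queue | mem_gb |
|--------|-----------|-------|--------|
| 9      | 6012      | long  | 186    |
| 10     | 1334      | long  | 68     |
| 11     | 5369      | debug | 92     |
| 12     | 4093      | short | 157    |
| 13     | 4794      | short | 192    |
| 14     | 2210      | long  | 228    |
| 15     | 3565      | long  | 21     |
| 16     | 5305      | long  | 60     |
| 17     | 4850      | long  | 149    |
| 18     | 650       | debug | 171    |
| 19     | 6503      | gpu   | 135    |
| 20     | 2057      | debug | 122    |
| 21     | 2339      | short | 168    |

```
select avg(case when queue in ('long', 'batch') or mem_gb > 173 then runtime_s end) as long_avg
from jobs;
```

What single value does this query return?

4010

job_id=9: ✓ → 6012
job_id=10: ✓ → 1334
job_id=11: ✗
job_id=12: ✗
job_id=13: ✓ → 4794
job_id=14: ✓ → 2210
job_id=15: ✓ → 3565
job_id=16: ✓ → 5305
job_id=17: ✓ → 4850
job_id=18: ✗
job_id=19: ✗
job_id=20: ✗
job_id=21: ✗
long_avg = (6012 + 1334 + 4794 + 2210 + 3565 + 5305 + 4850) / 7 = 4010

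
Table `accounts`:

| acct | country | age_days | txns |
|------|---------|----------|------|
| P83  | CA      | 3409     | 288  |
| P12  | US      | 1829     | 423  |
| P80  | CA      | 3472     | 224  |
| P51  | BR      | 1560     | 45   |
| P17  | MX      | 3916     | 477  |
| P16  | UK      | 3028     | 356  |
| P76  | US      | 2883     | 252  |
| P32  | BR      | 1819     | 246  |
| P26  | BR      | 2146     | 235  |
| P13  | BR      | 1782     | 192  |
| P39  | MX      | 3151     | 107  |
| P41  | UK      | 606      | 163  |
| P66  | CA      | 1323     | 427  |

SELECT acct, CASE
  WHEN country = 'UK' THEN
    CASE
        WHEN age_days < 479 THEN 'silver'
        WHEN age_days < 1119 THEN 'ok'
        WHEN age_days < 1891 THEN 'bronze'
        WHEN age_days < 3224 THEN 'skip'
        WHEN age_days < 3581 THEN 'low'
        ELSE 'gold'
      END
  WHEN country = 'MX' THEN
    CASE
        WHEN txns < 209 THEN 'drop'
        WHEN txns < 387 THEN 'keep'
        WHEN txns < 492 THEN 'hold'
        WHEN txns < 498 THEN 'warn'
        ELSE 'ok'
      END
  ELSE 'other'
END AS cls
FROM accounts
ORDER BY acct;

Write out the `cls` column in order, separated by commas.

other, other, skip, hold, other, other, drop, ok, other, other, other, other, other

acct=P12: country='US' → outer ELSE → other
acct=P13: country='BR' → outer ELSE → other
acct=P16: country='UK' → inner[age_days < 3224] → skip
acct=P17: country='MX' → inner[txns < 492] → hold
acct=P26: country='BR' → outer ELSE → other
acct=P32: country='BR' → outer ELSE → other
acct=P39: country='MX' → inner[txns < 209] → drop
acct=P41: country='UK' → inner[age_days < 1119] → ok
acct=P51: country='BR' → outer ELSE → other
acct=P66: country='CA' → outer ELSE → other
acct=P76: country='US' → outer ELSE → other
acct=P80: country='CA' → outer ELSE → other
acct=P83: country='CA' → outer ELSE → other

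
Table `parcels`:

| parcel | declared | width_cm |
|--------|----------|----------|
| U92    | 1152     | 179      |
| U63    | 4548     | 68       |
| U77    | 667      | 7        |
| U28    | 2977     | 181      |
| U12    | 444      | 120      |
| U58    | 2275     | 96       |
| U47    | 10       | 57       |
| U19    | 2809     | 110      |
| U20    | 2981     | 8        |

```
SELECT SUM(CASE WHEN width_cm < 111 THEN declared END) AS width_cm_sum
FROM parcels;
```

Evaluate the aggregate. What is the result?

13290

parcel=U92: ✗
parcel=U63: ✓ → 4548
parcel=U77: ✓ → 667
parcel=U28: ✗
parcel=U12: ✗
parcel=U58: ✓ → 2275
parcel=U47: ✓ → 10
parcel=U19: ✓ → 2809
parcel=U20: ✓ → 2981
width_cm_sum = 4548 + 667 + 2275 + 10 + 2809 + 2981 = 13290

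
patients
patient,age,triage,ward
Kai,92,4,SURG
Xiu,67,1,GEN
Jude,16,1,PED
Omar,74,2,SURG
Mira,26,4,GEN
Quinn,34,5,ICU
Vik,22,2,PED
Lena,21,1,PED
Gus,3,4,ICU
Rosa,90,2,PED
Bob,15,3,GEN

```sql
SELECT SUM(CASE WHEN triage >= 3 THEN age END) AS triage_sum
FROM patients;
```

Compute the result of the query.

patient=Kai: ✓ → 92
patient=Xiu: ✗
patient=Jude: ✗
patient=Omar: ✗
patient=Mira: ✓ → 26
patient=Quinn: ✓ → 34
patient=Vik: ✗
patient=Lena: ✗
patient=Gus: ✓ → 3
patient=Rosa: ✗
patient=Bob: ✓ → 15
triage_sum = 92 + 26 + 34 + 3 + 15 = 170

170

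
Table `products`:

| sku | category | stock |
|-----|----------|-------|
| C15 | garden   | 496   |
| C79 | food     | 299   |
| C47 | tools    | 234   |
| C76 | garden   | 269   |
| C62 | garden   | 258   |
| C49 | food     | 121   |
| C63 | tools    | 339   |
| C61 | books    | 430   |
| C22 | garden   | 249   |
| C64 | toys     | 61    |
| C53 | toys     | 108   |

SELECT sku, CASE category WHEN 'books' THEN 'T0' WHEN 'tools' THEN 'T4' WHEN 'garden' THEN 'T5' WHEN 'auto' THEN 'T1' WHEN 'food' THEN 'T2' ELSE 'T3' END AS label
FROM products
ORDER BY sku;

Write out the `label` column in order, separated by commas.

T5, T5, T4, T2, T3, T0, T5, T4, T3, T5, T2

sku=C15: category='garden' → T5
sku=C22: category='garden' → T5
sku=C47: category='tools' → T4
sku=C49: category='food' → T2
sku=C53: ELSE → T3
sku=C61: category='books' → T0
sku=C62: category='garden' → T5
sku=C63: category='tools' → T4
sku=C64: ELSE → T3
sku=C76: category='garden' → T5
sku=C79: category='food' → T2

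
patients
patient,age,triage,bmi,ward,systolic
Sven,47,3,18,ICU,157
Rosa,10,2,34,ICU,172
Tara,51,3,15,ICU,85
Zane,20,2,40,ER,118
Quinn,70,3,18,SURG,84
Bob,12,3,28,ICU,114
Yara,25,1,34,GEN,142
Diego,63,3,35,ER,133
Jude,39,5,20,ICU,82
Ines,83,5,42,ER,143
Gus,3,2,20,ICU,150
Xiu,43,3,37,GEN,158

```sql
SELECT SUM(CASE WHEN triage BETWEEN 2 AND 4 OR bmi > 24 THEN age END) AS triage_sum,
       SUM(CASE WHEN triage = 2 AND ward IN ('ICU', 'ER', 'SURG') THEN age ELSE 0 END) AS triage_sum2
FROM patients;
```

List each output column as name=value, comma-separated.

triage_sum=427, triage_sum2=33

[triage_sum: triage BETWEEN 2 AND 4 OR bmi > 24]
patient=Sven: ✓ → 47
patient=Rosa: ✓ → 10
patient=Tara: ✓ → 51
patient=Zane: ✓ → 20
patient=Quinn: ✓ → 70
patient=Bob: ✓ → 12
patient=Yara: ✓ → 25
patient=Diego: ✓ → 63
patient=Jude: ✗
patient=Ines: ✓ → 83
patient=Gus: ✓ → 3
patient=Xiu: ✓ → 43
triage_sum = 47 + 10 + 51 + 20 + 70 + 12 + 25 + 63 + 83 + 3 + 43 = 427
—
[triage_sum2: triage = 2 AND ward IN ('ICU', 'ER', 'SURG')]
patient=Sven: ✗
patient=Rosa: ✓ → 10
patient=Tara: ✗
patient=Zane: ✓ → 20
patient=Quinn: ✗
patient=Bob: ✗
patient=Yara: ✗
patient=Diego: ✗
patient=Jude: ✗
patient=Ines: ✗
patient=Gus: ✓ → 3
patient=Xiu: ✗
triage_sum2 = 10 + 20 + 3 = 33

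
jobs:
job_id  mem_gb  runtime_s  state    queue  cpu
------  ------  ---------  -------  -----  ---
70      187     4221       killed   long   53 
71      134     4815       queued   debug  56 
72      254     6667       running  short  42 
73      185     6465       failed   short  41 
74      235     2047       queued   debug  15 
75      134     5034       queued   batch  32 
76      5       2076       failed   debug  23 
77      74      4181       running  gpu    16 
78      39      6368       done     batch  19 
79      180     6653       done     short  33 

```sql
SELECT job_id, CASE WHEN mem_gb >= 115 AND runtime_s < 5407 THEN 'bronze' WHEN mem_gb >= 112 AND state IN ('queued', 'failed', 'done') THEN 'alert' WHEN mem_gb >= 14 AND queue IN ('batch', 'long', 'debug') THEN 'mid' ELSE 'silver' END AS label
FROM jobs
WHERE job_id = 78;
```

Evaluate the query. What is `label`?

mid

job_id = 78: mem_gb=39, runtime_s=6368, state=done, queue=batch, cpu=19.
mem_gb >= 115 AND runtime_s < 5407 → false
mem_gb >= 112 AND state IN ('queued', 'failed', 'done') → false
mem_gb >= 14 AND queue IN ('batch', 'long', 'debug') → true → mid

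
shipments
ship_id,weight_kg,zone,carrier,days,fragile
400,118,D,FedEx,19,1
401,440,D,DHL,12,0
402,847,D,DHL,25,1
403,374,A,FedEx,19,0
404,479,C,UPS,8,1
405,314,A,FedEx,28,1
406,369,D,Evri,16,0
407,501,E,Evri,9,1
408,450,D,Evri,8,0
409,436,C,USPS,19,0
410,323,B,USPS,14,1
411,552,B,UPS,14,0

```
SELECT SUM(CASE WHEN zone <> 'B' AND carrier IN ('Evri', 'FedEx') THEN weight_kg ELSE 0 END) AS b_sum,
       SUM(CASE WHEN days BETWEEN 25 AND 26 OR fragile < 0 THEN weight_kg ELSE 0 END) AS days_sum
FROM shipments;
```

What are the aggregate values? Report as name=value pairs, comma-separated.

[b_sum: zone <> 'B' AND carrier IN ('Evri', 'FedEx')]
ship_id=400: ✓ → 118
ship_id=401: ✗
ship_id=402: ✗
ship_id=403: ✓ → 374
ship_id=404: ✗
ship_id=405: ✓ → 314
ship_id=406: ✓ → 369
ship_id=407: ✓ → 501
ship_id=408: ✓ → 450
ship_id=409: ✗
ship_id=410: ✗
ship_id=411: ✗
b_sum = 118 + 374 + 314 + 369 + 501 + 450 = 2126
—
[days_sum: days BETWEEN 25 AND 26 OR fragile < 0]
ship_id=400: ✗
ship_id=401: ✗
ship_id=402: ✓ → 847
ship_id=403: ✗
ship_id=404: ✗
ship_id=405: ✗
ship_id=406: ✗
ship_id=407: ✗
ship_id=408: ✗
ship_id=409: ✗
ship_id=410: ✗
ship_id=411: ✗
days_sum = 847

b_sum=2126, days_sum=847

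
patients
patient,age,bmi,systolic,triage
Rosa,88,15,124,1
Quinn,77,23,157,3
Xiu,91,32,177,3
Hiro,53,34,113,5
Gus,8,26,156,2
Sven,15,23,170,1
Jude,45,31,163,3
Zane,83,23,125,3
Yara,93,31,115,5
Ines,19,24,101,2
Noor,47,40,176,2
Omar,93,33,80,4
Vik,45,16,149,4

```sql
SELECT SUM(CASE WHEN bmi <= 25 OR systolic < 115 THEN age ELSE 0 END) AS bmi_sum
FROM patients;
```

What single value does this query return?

473

patient=Rosa: ✓ → 88
patient=Quinn: ✓ → 77
patient=Xiu: ✗
patient=Hiro: ✓ → 53
patient=Gus: ✗
patient=Sven: ✓ → 15
patient=Jude: ✗
patient=Zane: ✓ → 83
patient=Yara: ✗
patient=Ines: ✓ → 19
patient=Noor: ✗
patient=Omar: ✓ → 93
patient=Vik: ✓ → 45
bmi_sum = 88 + 77 + 53 + 15 + 83 + 19 + 93 + 45 = 473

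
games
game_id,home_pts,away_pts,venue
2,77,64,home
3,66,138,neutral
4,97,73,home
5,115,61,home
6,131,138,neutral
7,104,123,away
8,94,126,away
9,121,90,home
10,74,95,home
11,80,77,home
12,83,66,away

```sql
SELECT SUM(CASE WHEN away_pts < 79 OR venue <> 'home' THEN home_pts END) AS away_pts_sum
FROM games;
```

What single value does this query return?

847

game_id=2: ✓ → 77
game_id=3: ✓ → 66
game_id=4: ✓ → 97
game_id=5: ✓ → 115
game_id=6: ✓ → 131
game_id=7: ✓ → 104
game_id=8: ✓ → 94
game_id=9: ✗
game_id=10: ✗
game_id=11: ✓ → 80
game_id=12: ✓ → 83
away_pts_sum = 77 + 66 + 97 + 115 + 131 + 104 + 94 + 80 + 83 = 847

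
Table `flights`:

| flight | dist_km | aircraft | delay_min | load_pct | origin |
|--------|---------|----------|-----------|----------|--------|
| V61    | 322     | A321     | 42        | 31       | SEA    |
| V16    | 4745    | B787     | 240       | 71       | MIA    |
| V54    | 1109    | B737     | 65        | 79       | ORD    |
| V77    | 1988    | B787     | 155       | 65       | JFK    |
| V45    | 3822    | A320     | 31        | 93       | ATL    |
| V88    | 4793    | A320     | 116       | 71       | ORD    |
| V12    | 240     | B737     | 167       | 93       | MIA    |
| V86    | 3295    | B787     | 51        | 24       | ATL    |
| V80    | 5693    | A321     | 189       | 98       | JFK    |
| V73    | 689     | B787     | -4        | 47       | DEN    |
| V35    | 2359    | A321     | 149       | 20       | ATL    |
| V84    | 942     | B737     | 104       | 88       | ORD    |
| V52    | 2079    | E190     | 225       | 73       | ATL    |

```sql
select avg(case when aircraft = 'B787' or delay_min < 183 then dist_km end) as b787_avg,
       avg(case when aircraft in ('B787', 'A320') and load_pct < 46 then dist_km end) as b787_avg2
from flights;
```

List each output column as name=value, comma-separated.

b787_avg=2209.4545454545, b787_avg2=3295

[b787_avg: aircraft = 'B787' or delay_min < 183]
flight=V61: ✓ → 322
flight=V16: ✓ → 4745
flight=V54: ✓ → 1109
flight=V77: ✓ → 1988
flight=V45: ✓ → 3822
flight=V88: ✓ → 4793
flight=V12: ✓ → 240
flight=V86: ✓ → 3295
flight=V80: ✗
flight=V73: ✓ → 689
flight=V35: ✓ → 2359
flight=V84: ✓ → 942
flight=V52: ✗
b787_avg = (322 + 4745 + 1109 + 1988 + 3822 + 4793 + 240 + 3295 + 689 + 2359 + 942) / 11 = 2209.4545454545
—
[b787_avg2: aircraft in ('B787', 'A320') and load_pct < 46]
flight=V61: ✗
flight=V16: ✗
flight=V54: ✗
flight=V77: ✗
flight=V45: ✗
flight=V88: ✗
flight=V12: ✗
flight=V86: ✓ → 3295
flight=V80: ✗
flight=V73: ✗
flight=V35: ✗
flight=V84: ✗
flight=V52: ✗
b787_avg2 = 3295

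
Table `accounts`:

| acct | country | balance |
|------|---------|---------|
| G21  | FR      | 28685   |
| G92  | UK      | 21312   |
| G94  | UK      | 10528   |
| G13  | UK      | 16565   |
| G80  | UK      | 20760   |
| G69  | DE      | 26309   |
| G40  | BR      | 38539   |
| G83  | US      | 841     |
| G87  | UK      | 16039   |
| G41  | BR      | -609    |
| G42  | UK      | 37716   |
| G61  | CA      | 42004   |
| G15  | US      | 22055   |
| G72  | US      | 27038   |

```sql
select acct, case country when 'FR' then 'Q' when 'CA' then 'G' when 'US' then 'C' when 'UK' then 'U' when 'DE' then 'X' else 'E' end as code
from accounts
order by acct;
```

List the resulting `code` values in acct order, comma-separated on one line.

acct=G13: country='UK' → U
acct=G15: country='US' → C
acct=G21: country='FR' → Q
acct=G40: ELSE → E
acct=G41: ELSE → E
acct=G42: country='UK' → U
acct=G61: country='CA' → G
acct=G69: country='DE' → X
acct=G72: country='US' → C
acct=G80: country='UK' → U
acct=G83: country='US' → C
acct=G87: country='UK' → U
acct=G92: country='UK' → U
acct=G94: country='UK' → U

U, C, Q, E, E, U, G, X, C, U, C, U, U, U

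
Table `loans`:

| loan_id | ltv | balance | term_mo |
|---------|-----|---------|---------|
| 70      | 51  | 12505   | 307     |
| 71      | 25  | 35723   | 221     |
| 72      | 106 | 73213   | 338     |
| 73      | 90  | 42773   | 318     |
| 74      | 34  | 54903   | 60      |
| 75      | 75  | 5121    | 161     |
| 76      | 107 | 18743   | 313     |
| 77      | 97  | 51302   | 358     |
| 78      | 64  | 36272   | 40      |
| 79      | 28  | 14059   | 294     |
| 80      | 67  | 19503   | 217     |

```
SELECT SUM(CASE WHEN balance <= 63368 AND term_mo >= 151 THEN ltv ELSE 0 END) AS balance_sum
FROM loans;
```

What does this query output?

540

loan_id=70: ✓ → 51
loan_id=71: ✓ → 25
loan_id=72: ✗
loan_id=73: ✓ → 90
loan_id=74: ✗
loan_id=75: ✓ → 75
loan_id=76: ✓ → 107
loan_id=77: ✓ → 97
loan_id=78: ✗
loan_id=79: ✓ → 28
loan_id=80: ✓ → 67
balance_sum = 51 + 25 + 90 + 75 + 107 + 97 + 28 + 67 = 540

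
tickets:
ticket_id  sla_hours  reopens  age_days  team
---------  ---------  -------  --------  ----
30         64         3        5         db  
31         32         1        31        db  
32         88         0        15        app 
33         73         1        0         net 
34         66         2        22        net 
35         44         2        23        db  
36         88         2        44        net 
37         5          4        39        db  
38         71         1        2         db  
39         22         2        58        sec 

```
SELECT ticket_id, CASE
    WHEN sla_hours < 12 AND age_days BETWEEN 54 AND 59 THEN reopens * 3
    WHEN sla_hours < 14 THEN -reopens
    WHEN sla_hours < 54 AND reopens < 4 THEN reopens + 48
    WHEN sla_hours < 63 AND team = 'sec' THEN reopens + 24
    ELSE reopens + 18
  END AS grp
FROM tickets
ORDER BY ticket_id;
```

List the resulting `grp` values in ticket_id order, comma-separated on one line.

21, 49, 18, 19, 20, 50, 20, -4, 19, 50

ticket_id=30: ELSE → 21
ticket_id=31: sla_hours < 54 AND reopens < 4 → 49
ticket_id=32: ELSE → 18
ticket_id=33: ELSE → 19
ticket_id=34: ELSE → 20
ticket_id=35: sla_hours < 54 AND reopens < 4 → 50
ticket_id=36: ELSE → 20
ticket_id=37: sla_hours < 14 → -4
ticket_id=38: ELSE → 19
ticket_id=39: sla_hours < 54 AND reopens < 4 → 50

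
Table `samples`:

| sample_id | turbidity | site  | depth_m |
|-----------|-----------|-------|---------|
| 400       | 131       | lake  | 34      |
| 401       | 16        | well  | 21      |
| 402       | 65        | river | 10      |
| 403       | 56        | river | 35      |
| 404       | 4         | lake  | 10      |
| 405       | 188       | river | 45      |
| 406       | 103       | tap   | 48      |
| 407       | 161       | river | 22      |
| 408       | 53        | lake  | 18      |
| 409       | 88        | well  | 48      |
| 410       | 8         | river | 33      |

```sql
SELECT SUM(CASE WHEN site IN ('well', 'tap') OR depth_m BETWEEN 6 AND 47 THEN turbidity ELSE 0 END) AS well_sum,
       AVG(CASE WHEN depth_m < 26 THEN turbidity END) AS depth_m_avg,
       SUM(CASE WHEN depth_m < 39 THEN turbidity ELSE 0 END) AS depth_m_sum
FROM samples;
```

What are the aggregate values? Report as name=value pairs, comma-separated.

well_sum=873, depth_m_avg=59.8, depth_m_sum=494

[well_sum: site IN ('well', 'tap') OR depth_m BETWEEN 6 AND 47]
sample_id=400: ✓ → 131
sample_id=401: ✓ → 16
sample_id=402: ✓ → 65
sample_id=403: ✓ → 56
sample_id=404: ✓ → 4
sample_id=405: ✓ → 188
sample_id=406: ✓ → 103
sample_id=407: ✓ → 161
sample_id=408: ✓ → 53
sample_id=409: ✓ → 88
sample_id=410: ✓ → 8
well_sum = 131 + 16 + 65 + 56 + 4 + 188 + 103 + 161 + 53 + 88 + 8 = 873
—
[depth_m_avg: depth_m < 26]
sample_id=400: ✗
sample_id=401: ✓ → 16
sample_id=402: ✓ → 65
sample_id=403: ✗
sample_id=404: ✓ → 4
sample_id=405: ✗
sample_id=406: ✗
sample_id=407: ✓ → 161
sample_id=408: ✓ → 53
sample_id=409: ✗
sample_id=410: ✗
depth_m_avg = (16 + 65 + 4 + 161 + 53) / 5 = 59.8
—
[depth_m_sum: depth_m < 39]
sample_id=400: ✓ → 131
sample_id=401: ✓ → 16
sample_id=402: ✓ → 65
sample_id=403: ✓ → 56
sample_id=404: ✓ → 4
sample_id=405: ✗
sample_id=406: ✗
sample_id=407: ✓ → 161
sample_id=408: ✓ → 53
sample_id=409: ✗
sample_id=410: ✓ → 8
depth_m_sum = 131 + 16 + 65 + 56 + 4 + 161 + 53 + 8 = 494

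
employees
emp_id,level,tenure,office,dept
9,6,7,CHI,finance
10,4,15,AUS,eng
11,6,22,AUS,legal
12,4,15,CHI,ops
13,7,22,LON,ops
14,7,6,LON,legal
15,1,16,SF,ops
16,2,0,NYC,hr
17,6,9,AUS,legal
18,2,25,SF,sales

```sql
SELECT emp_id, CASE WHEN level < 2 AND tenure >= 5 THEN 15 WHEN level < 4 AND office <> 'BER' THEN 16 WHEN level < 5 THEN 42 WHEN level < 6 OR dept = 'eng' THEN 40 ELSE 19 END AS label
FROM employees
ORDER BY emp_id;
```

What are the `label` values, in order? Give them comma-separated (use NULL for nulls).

emp_id=9: ELSE → 19
emp_id=10: level < 5 → 42
emp_id=11: ELSE → 19
emp_id=12: level < 5 → 42
emp_id=13: ELSE → 19
emp_id=14: ELSE → 19
emp_id=15: level < 2 AND tenure >= 5 → 15
emp_id=16: level < 4 AND office <> 'BER' → 16
emp_id=17: ELSE → 19
emp_id=18: level < 4 AND office <> 'BER' → 16

19, 42, 19, 42, 19, 19, 15, 16, 19, 16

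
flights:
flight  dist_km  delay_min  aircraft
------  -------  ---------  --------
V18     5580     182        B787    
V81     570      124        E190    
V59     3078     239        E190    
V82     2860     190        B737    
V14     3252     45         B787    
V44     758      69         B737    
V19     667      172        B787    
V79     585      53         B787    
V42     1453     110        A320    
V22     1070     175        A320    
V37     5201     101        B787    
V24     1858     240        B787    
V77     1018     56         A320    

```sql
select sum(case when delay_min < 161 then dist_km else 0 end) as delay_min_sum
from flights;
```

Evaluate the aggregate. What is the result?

12837

flight=V18: ✗
flight=V81: ✓ → 570
flight=V59: ✗
flight=V82: ✗
flight=V14: ✓ → 3252
flight=V44: ✓ → 758
flight=V19: ✗
flight=V79: ✓ → 585
flight=V42: ✓ → 1453
flight=V22: ✗
flight=V37: ✓ → 5201
flight=V24: ✗
flight=V77: ✓ → 1018
delay_min_sum = 570 + 3252 + 758 + 585 + 1453 + 5201 + 1018 = 12837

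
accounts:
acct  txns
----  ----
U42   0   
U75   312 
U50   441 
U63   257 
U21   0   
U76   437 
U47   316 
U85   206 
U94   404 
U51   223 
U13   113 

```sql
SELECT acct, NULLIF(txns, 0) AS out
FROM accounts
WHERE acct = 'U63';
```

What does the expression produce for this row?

257

acct = U63: txns=257.
txns=257 vs 0: differ → 257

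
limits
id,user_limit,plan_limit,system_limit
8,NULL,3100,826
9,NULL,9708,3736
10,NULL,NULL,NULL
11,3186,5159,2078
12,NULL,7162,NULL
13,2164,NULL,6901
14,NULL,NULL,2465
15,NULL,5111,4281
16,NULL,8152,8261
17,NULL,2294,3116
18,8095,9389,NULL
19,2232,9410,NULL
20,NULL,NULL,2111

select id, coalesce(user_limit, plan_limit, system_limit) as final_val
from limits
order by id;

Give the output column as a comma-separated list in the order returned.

3100, 9708, NULL, 3186, 7162, 2164, 2465, 5111, 8152, 2294, 8095, 2232, 2111

id=8: user_limit=NULL, plan_limit=3100 → 3100
id=9: user_limit=NULL, plan_limit=9708 → 9708
id=10: user_limit=NULL, plan_limit=NULL, system_limit=NULL (all NULL) → NULL
id=11: user_limit=3186 → 3186
id=12: user_limit=NULL, plan_limit=7162 → 7162
id=13: user_limit=2164 → 2164
id=14: user_limit=NULL, plan_limit=NULL, system_limit=2465 → 2465
id=15: user_limit=NULL, plan_limit=5111 → 5111
id=16: user_limit=NULL, plan_limit=8152 → 8152
id=17: user_limit=NULL, plan_limit=2294 → 2294
id=18: user_limit=8095 → 8095
id=19: user_limit=2232 → 2232
id=20: user_limit=NULL, plan_limit=NULL, system_limit=2111 → 2111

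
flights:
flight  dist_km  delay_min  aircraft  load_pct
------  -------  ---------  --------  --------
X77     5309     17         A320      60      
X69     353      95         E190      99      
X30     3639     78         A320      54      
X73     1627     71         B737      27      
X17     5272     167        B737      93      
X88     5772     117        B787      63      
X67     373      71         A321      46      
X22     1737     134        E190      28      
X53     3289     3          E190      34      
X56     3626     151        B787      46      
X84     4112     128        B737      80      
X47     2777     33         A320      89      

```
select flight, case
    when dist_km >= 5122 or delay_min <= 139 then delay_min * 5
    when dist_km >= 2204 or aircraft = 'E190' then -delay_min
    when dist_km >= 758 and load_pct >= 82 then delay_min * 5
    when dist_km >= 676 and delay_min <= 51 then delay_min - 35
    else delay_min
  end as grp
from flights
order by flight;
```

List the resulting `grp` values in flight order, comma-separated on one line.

flight=X17: dist_km >= 5122 or delay_min <= 139 → 835
flight=X22: dist_km >= 5122 or delay_min <= 139 → 670
flight=X30: dist_km >= 5122 or delay_min <= 139 → 390
flight=X47: dist_km >= 5122 or delay_min <= 139 → 165
flight=X53: dist_km >= 5122 or delay_min <= 139 → 15
flight=X56: dist_km >= 2204 or aircraft = 'E190' → -151
flight=X67: dist_km >= 5122 or delay_min <= 139 → 355
flight=X69: dist_km >= 5122 or delay_min <= 139 → 475
flight=X73: dist_km >= 5122 or delay_min <= 139 → 355
flight=X77: dist_km >= 5122 or delay_min <= 139 → 85
flight=X84: dist_km >= 5122 or delay_min <= 139 → 640
flight=X88: dist_km >= 5122 or delay_min <= 139 → 585

835, 670, 390, 165, 15, -151, 355, 475, 355, 85, 640, 585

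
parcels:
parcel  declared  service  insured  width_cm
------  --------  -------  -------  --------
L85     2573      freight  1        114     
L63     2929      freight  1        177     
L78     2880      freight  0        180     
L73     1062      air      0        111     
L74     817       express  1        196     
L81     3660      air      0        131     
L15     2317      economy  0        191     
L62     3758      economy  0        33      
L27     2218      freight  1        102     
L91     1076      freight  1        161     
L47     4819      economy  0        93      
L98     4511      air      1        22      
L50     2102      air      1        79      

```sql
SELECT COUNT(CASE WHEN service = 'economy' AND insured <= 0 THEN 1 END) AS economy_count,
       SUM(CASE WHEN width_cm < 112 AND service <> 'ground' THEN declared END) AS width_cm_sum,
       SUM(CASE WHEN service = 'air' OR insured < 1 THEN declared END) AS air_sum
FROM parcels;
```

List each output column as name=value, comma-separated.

[economy_count: service = 'economy' AND insured <= 0]
parcel=L85: ✗
parcel=L63: ✗
parcel=L78: ✗
parcel=L73: ✗
parcel=L74: ✗
parcel=L81: ✗
parcel=L15: ✓ → 1
parcel=L62: ✓ → 1
parcel=L27: ✗
parcel=L91: ✗
parcel=L47: ✓ → 1
parcel=L98: ✗
parcel=L50: ✗
economy_count = COUNT(1, 1, 1) = 3
—
[width_cm_sum: width_cm < 112 AND service <> 'ground']
parcel=L85: ✗
parcel=L63: ✗
parcel=L78: ✗
parcel=L73: ✓ → 1062
parcel=L74: ✗
parcel=L81: ✗
parcel=L15: ✗
parcel=L62: ✓ → 3758
parcel=L27: ✓ → 2218
parcel=L91: ✗
parcel=L47: ✓ → 4819
parcel=L98: ✓ → 4511
parcel=L50: ✓ → 2102
width_cm_sum = 1062 + 3758 + 2218 + 4819 + 4511 + 2102 = 18470
—
[air_sum: service = 'air' OR insured < 1]
parcel=L85: ✗
parcel=L63: ✗
parcel=L78: ✓ → 2880
parcel=L73: ✓ → 1062
parcel=L74: ✗
parcel=L81: ✓ → 3660
parcel=L15: ✓ → 2317
parcel=L62: ✓ → 3758
parcel=L27: ✗
parcel=L91: ✗
parcel=L47: ✓ → 4819
parcel=L98: ✓ → 4511
parcel=L50: ✓ → 2102
air_sum = 2880 + 1062 + 3660 + 2317 + 3758 + 4819 + 4511 + 2102 = 25109

economy_count=3, width_cm_sum=18470, air_sum=25109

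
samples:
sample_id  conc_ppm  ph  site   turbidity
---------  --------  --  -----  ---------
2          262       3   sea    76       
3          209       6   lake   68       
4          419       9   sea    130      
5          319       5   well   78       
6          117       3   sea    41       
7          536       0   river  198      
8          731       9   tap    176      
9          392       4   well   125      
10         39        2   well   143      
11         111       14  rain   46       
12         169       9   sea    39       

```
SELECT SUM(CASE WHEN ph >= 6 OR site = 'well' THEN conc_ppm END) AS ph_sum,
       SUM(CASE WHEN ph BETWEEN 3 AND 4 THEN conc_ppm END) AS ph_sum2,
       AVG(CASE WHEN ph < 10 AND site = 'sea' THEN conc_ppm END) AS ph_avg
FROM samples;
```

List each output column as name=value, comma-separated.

ph_sum=2389, ph_sum2=771, ph_avg=241.75

[ph_sum: ph >= 6 OR site = 'well']
sample_id=2: ✗
sample_id=3: ✓ → 209
sample_id=4: ✓ → 419
sample_id=5: ✓ → 319
sample_id=6: ✗
sample_id=7: ✗
sample_id=8: ✓ → 731
sample_id=9: ✓ → 392
sample_id=10: ✓ → 39
sample_id=11: ✓ → 111
sample_id=12: ✓ → 169
ph_sum = 209 + 419 + 319 + 731 + 392 + 39 + 111 + 169 = 2389
—
[ph_sum2: ph BETWEEN 3 AND 4]
sample_id=2: ✓ → 262
sample_id=3: ✗
sample_id=4: ✗
sample_id=5: ✗
sample_id=6: ✓ → 117
sample_id=7: ✗
sample_id=8: ✗
sample_id=9: ✓ → 392
sample_id=10: ✗
sample_id=11: ✗
sample_id=12: ✗
ph_sum2 = 262 + 117 + 392 = 771
—
[ph_avg: ph < 10 AND site = 'sea']
sample_id=2: ✓ → 262
sample_id=3: ✗
sample_id=4: ✓ → 419
sample_id=5: ✗
sample_id=6: ✓ → 117
sample_id=7: ✗
sample_id=8: ✗
sample_id=9: ✗
sample_id=10: ✗
sample_id=11: ✗
sample_id=12: ✓ → 169
ph_avg = (262 + 419 + 117 + 169) / 4 = 241.75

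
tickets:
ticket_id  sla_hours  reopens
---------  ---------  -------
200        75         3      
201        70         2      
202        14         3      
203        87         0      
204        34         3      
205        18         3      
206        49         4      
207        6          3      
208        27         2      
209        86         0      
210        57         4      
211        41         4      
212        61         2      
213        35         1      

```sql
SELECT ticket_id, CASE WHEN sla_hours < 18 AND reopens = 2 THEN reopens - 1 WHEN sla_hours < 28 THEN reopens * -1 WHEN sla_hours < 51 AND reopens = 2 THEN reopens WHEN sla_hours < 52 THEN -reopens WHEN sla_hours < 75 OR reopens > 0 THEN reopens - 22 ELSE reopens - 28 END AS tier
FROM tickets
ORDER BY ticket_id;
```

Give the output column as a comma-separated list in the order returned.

-19, -20, -3, -28, -3, -3, -4, -3, -2, -28, -18, -4, -20, -1

ticket_id=200: sla_hours < 75 OR reopens > 0 → -19
ticket_id=201: sla_hours < 75 OR reopens > 0 → -20
ticket_id=202: sla_hours < 28 → -3
ticket_id=203: ELSE → -28
ticket_id=204: sla_hours < 52 → -3
ticket_id=205: sla_hours < 28 → -3
ticket_id=206: sla_hours < 52 → -4
ticket_id=207: sla_hours < 28 → -3
ticket_id=208: sla_hours < 28 → -2
ticket_id=209: ELSE → -28
ticket_id=210: sla_hours < 75 OR reopens > 0 → -18
ticket_id=211: sla_hours < 52 → -4
ticket_id=212: sla_hours < 75 OR reopens > 0 → -20
ticket_id=213: sla_hours < 52 → -1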